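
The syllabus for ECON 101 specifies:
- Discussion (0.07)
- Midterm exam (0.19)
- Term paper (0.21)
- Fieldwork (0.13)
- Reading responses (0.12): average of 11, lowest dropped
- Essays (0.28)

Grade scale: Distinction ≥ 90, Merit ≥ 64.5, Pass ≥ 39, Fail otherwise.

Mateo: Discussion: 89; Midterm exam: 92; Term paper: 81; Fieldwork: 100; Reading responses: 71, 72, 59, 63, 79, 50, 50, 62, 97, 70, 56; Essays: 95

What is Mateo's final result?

Merit

Reading responses: drop 50 → average of remaining 10 = 679/10 = 67.9
Weighted total:
  Discussion 89 × 0.07 = 6.23
  Midterm exam 92 × 0.19 = 17.48
  Term paper 81 × 0.21 = 17.01
  Fieldwork 100 × 0.13 = 13
  Reading responses 67.9 × 0.12 = 8.148
  Essays 95 × 0.28 = 26.6
Sum = 88.468
88.468 is ≥ 64.5 and < 90 → Merit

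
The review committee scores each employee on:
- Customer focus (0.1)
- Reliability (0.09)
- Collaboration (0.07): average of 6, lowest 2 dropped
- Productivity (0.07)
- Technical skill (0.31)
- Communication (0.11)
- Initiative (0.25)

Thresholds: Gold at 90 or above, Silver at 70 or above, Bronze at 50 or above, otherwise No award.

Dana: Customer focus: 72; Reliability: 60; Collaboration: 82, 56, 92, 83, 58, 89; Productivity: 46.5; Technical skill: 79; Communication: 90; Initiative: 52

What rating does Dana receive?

Collaboration: drop 56, 58 → average of remaining 4 = 346/4 = 86.5
Weighted total:
  Customer focus 72 × 0.1 = 7.2
  Reliability 60 × 0.09 = 5.4
  Collaboration 86.5 × 0.07 = 6.055
  Productivity 46.5 × 0.07 = 3.255
  Technical skill 79 × 0.31 = 24.49
  Communication 90 × 0.11 = 9.9
  Initiative 52 × 0.25 = 13
Sum = 69.3
69.3 is ≥ 50 and < 70 → Bronze

Bronze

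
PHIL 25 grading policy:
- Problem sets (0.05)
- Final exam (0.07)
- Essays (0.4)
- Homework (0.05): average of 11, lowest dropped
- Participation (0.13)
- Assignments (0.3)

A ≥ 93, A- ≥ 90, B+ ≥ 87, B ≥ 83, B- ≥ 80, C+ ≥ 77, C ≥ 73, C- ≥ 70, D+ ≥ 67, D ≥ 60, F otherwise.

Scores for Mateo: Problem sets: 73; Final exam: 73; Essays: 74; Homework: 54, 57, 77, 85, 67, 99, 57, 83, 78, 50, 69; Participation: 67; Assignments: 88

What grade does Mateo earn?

Homework: drop 50 → average of remaining 10 = 726/10 = 72.6
Weighted total:
  Problem sets 73 × 0.05 = 3.65
  Final exam 73 × 0.07 = 5.11
  Essays 74 × 0.4 = 29.6
  Homework 72.6 × 0.05 = 3.63
  Participation 67 × 0.13 = 8.71
  Assignments 88 × 0.3 = 26.4
Sum = 77.1
77.1 is ≥ 77 and < 80 → C+

C+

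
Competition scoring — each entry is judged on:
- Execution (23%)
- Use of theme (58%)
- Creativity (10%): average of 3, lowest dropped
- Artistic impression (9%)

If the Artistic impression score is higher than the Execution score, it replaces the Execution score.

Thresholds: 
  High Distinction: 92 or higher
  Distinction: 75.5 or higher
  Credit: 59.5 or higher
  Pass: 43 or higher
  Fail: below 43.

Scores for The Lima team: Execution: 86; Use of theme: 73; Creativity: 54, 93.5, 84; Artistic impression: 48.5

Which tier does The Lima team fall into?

Credit

Creativity: drop 54 → average of remaining 2 = 177.5/2 = 88.75
Artistic impression (48.5) ≤ Execution (86), so Execution stays at 86.
Weighted total:
  Execution 86 × 0.23 = 19.78
  Use of theme 73 × 0.58 = 42.34
  Creativity 88.75 × 0.1 = 8.875
  Artistic impression 48.5 × 0.09 = 4.365
Sum = 75.36
75.36 is ≥ 59.5 and < 75.5 → Credit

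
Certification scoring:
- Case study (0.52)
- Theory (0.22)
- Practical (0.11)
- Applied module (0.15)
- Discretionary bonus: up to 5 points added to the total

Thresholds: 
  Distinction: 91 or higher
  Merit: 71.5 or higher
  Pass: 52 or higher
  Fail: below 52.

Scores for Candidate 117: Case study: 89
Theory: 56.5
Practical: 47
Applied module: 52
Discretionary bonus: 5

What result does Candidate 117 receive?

Weighted total:
  Case study 89 × 0.52 = 46.28
  Theory 56.5 × 0.22 = 12.43
  Practical 47 × 0.11 = 5.17
  Applied module 52 × 0.15 = 7.8
Sum = 71.68
Discretionary bonus: 71.68 + 5 = 76.68
76.68 is ≥ 71.5 and < 91 → Merit

Merit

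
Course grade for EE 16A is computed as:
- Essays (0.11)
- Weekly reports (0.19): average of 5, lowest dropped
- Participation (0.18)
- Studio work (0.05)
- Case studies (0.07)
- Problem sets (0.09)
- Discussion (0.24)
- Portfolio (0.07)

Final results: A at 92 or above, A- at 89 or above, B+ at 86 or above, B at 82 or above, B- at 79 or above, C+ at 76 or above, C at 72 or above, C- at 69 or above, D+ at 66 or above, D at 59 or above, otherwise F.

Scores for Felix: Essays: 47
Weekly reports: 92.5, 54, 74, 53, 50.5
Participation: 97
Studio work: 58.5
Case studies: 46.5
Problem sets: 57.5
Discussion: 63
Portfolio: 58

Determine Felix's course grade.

D+

Weekly reports: drop 50.5 → average of remaining 4 = 273.5/4 = 68.375
Weighted total:
  Essays 47 × 0.11 = 5.17
  Weekly reports 68.375 × 0.19 = 12.99125
  Participation 97 × 0.18 = 17.46
  Studio work 58.5 × 0.05 = 2.925
  Case studies 46.5 × 0.07 = 3.255
  Problem sets 57.5 × 0.09 = 5.175
  Discussion 63 × 0.24 = 15.12
  Portfolio 58 × 0.07 = 4.06
Sum = 66.15625
66.15625 is ≥ 66 and < 69 → D+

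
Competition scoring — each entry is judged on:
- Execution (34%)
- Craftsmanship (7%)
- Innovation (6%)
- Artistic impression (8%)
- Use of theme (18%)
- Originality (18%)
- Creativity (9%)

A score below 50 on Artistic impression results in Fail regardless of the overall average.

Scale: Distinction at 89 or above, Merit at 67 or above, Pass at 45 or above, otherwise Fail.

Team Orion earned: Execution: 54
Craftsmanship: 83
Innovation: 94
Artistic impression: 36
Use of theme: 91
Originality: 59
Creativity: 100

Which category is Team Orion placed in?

Artistic impression score 36 < 50: minimum not met.
Weighted total:
  Execution 54 × 0.34 = 18.36
  Craftsmanship 83 × 0.07 = 5.81
  Innovation 94 × 0.06 = 5.64
  Artistic impression 36 × 0.08 = 2.88
  Use of theme 91 × 0.18 = 16.38
  Originality 59 × 0.18 = 10.62
  Creativity 100 × 0.09 = 9
Sum = 68.69
Because the Artistic impression minimum was not met, the result is Fail.

Fail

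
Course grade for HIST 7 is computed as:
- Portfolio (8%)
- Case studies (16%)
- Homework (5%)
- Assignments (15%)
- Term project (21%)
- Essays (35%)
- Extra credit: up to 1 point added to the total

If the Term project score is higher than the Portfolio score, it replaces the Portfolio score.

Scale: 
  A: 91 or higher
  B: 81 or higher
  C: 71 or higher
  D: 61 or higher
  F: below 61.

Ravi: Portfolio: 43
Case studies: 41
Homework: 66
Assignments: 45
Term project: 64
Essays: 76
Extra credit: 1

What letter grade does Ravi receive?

Term project (64) > Portfolio (43), so Portfolio counts as 64.
Weighted total:
  Portfolio 64 × 0.08 = 5.12
  Case studies 41 × 0.16 = 6.56
  Homework 66 × 0.05 = 3.3
  Assignments 45 × 0.15 = 6.75
  Term project 64 × 0.21 = 13.44
  Essays 76 × 0.35 = 26.6
Sum = 61.77
Extra credit: 61.77 + 1 = 62.77
62.77 is ≥ 61 and < 71 → D

D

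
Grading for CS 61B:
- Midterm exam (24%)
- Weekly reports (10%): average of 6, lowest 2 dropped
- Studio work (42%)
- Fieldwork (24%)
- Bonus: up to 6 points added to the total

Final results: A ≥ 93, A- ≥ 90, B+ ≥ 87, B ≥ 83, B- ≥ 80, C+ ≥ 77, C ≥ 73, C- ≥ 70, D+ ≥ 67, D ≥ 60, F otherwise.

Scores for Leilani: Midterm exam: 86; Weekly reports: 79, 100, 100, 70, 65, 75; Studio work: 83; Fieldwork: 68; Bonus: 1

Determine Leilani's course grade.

Weekly reports: drop 65, 70 → average of remaining 4 = 354/4 = 88.5
Weighted total:
  Midterm exam 86 × 0.24 = 20.64
  Weekly reports 88.5 × 0.1 = 8.85
  Studio work 83 × 0.42 = 34.86
  Fieldwork 68 × 0.24 = 16.32
Sum = 80.67
Bonus: 80.67 + 1 = 81.67
81.67 is ≥ 80 and < 83 → B-

B-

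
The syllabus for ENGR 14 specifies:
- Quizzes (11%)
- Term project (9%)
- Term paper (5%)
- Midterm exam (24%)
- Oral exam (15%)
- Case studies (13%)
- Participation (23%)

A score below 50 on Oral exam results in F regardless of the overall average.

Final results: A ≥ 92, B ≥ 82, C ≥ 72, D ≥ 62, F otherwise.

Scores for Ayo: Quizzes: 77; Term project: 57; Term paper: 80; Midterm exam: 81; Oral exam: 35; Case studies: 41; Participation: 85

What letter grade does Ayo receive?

Oral exam score 35 < 50: minimum not met.
Weighted total:
  Quizzes 77 × 0.11 = 8.47
  Term project 57 × 0.09 = 5.13
  Term paper 80 × 0.05 = 4
  Midterm exam 81 × 0.24 = 19.44
  Oral exam 35 × 0.15 = 5.25
  Case studies 41 × 0.13 = 5.33
  Participation 85 × 0.23 = 19.55
Sum = 67.17
Because the Oral exam minimum was not met, the result is F.

F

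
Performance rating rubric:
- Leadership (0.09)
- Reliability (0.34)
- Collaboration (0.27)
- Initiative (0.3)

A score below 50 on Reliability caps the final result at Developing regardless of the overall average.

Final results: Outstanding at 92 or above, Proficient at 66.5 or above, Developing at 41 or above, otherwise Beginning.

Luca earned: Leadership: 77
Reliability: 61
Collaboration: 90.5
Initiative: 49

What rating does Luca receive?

Reliability score 61 ≥ 50: minimum met.
Weighted total:
  Leadership 77 × 0.09 = 6.93
  Reliability 61 × 0.34 = 20.74
  Collaboration 90.5 × 0.27 = 24.435
  Initiative 49 × 0.3 = 14.7
Sum = 66.805
66.805 is ≥ 66.5 and < 92 → Proficient

Proficient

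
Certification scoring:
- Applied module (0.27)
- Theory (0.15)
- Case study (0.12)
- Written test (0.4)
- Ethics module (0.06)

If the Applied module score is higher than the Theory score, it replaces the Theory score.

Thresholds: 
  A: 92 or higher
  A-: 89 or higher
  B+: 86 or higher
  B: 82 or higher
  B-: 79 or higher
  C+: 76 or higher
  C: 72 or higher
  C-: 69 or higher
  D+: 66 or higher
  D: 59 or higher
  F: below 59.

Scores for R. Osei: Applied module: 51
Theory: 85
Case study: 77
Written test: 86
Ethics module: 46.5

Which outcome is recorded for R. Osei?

C

Applied module (51) ≤ Theory (85), so Theory stays at 85.
Weighted total:
  Applied module 51 × 0.27 = 13.77
  Theory 85 × 0.15 = 12.75
  Case study 77 × 0.12 = 9.24
  Written test 86 × 0.4 = 34.4
  Ethics module 46.5 × 0.06 = 2.79
Sum = 72.95
72.95 is ≥ 72 and < 76 → C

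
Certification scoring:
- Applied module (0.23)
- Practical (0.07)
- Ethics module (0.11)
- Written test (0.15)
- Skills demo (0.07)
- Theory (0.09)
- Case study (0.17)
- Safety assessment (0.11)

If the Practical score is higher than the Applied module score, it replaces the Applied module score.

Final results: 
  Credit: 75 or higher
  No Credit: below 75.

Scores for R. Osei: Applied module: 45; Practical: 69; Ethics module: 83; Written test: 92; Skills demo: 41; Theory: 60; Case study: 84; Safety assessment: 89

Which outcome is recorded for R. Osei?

Practical (69) > Applied module (45), so Applied module counts as 69.
Weighted total:
  Applied module 69 × 0.23 = 15.87
  Practical 69 × 0.07 = 4.83
  Ethics module 83 × 0.11 = 9.13
  Written test 92 × 0.15 = 13.8
  Skills demo 41 × 0.07 = 2.87
  Theory 60 × 0.09 = 5.4
  Case study 84 × 0.17 = 14.28
  Safety assessment 89 × 0.11 = 9.79
Sum = 75.97
75.97 ≥ 75 → Credit

Credit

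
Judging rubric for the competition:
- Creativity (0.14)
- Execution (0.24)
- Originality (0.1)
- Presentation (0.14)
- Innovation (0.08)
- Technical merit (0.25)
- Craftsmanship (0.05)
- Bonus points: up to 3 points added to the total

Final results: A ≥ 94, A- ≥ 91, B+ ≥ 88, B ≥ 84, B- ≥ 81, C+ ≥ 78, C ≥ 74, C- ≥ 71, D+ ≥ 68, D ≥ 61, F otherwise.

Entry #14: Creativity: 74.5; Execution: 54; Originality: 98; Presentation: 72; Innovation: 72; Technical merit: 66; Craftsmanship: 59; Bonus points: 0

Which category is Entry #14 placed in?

Weighted total:
  Creativity 74.5 × 0.14 = 10.43
  Execution 54 × 0.24 = 12.96
  Originality 98 × 0.1 = 9.8
  Presentation 72 × 0.14 = 10.08
  Innovation 72 × 0.08 = 5.76
  Technical merit 66 × 0.25 = 16.5
  Craftsmanship 59 × 0.05 = 2.95
Sum = 68.48
Bonus points: 68.48 + 0 = 68.48
68.48 is ≥ 68 and < 71 → D+

D+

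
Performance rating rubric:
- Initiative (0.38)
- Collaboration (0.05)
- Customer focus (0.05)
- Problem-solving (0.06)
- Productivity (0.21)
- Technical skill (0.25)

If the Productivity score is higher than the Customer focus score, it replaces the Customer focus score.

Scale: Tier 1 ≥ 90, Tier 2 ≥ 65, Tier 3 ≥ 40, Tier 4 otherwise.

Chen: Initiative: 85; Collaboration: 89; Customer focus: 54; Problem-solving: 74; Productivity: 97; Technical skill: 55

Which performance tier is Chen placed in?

Productivity (97) > Customer focus (54), so Customer focus counts as 97.
Weighted total:
  Initiative 85 × 0.38 = 32.3
  Collaboration 89 × 0.05 = 4.45
  Customer focus 97 × 0.05 = 4.85
  Problem-solving 74 × 0.06 = 4.44
  Productivity 97 × 0.21 = 20.37
  Technical skill 55 × 0.25 = 13.75
Sum = 80.16
80.16 is ≥ 65 and < 90 → Tier 2

Tier 2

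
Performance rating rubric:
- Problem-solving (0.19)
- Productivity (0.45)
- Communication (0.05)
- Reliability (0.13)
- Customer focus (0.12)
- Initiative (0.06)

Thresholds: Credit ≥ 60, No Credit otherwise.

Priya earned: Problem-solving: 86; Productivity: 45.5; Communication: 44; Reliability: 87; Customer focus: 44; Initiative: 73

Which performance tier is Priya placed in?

Weighted total:
  Problem-solving 86 × 0.19 = 16.34
  Productivity 45.5 × 0.45 = 20.475
  Communication 44 × 0.05 = 2.2
  Reliability 87 × 0.13 = 11.31
  Customer focus 44 × 0.12 = 5.28
  Initiative 73 × 0.06 = 4.38
Sum = 59.985
59.985 < 60 → No Credit

No Credit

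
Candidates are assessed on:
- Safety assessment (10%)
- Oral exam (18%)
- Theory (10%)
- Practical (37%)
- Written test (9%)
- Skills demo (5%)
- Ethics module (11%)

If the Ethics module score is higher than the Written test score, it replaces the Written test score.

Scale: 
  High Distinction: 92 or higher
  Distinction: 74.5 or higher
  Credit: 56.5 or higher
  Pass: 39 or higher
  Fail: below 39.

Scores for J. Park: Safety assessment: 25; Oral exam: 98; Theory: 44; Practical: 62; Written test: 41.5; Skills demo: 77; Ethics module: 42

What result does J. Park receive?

Credit

Ethics module (42) > Written test (41.5), so Written test counts as 42.
Weighted total:
  Safety assessment 25 × 0.1 = 2.5
  Oral exam 98 × 0.18 = 17.64
  Theory 44 × 0.1 = 4.4
  Practical 62 × 0.37 = 22.94
  Written test 42 × 0.09 = 3.78
  Skills demo 77 × 0.05 = 3.85
  Ethics module 42 × 0.11 = 4.62
Sum = 59.73
59.73 is ≥ 56.5 and < 74.5 → Credit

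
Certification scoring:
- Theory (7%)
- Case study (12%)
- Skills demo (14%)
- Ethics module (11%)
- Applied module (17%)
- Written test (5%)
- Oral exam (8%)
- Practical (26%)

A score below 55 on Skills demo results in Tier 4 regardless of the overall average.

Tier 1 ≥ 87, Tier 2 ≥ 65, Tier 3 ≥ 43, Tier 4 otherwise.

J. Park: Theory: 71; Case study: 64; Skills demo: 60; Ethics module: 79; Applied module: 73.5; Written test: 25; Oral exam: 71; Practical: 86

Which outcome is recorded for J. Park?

Tier 2

Skills demo score 60 ≥ 55: minimum met.
Weighted total:
  Theory 71 × 0.07 = 4.97
  Case study 64 × 0.12 = 7.68
  Skills demo 60 × 0.14 = 8.4
  Ethics module 79 × 0.11 = 8.69
  Applied module 73.5 × 0.17 = 12.495
  Written test 25 × 0.05 = 1.25
  Oral exam 71 × 0.08 = 5.68
  Practical 86 × 0.26 = 22.36
Sum = 71.525
71.525 is ≥ 65 and < 87 → Tier 2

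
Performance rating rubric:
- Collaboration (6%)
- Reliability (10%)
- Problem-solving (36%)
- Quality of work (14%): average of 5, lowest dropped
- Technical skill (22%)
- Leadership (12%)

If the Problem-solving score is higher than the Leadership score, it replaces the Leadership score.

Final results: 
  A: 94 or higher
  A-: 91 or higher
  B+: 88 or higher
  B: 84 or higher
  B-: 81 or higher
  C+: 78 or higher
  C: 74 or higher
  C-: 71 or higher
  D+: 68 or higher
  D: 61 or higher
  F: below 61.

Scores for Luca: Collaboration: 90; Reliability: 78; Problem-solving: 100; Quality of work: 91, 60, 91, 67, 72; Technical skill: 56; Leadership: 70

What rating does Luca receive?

Quality of work: drop 60 → average of remaining 4 = 321/4 = 80.25
Problem-solving (100) > Leadership (70), so Leadership counts as 100.
Weighted total:
  Collaboration 90 × 0.06 = 5.4
  Reliability 78 × 0.1 = 7.8
  Problem-solving 100 × 0.36 = 36
  Quality of work 80.25 × 0.14 = 11.235
  Technical skill 56 × 0.22 = 12.32
  Leadership 100 × 0.12 = 12
Sum = 84.755
84.755 is ≥ 84 and < 88 → B

B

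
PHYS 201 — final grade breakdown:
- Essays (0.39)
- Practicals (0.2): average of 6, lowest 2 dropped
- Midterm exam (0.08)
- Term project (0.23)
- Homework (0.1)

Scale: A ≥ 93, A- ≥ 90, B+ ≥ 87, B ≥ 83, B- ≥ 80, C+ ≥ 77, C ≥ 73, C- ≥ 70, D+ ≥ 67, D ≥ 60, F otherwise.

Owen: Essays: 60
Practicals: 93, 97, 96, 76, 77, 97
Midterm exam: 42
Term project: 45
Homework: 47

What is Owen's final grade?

D

Practicals: drop 76, 77 → average of remaining 4 = 383/4 = 95.75
Weighted total:
  Essays 60 × 0.39 = 23.4
  Practicals 95.75 × 0.2 = 19.15
  Midterm exam 42 × 0.08 = 3.36
  Term project 45 × 0.23 = 10.35
  Homework 47 × 0.1 = 4.7
Sum = 60.96
60.96 is ≥ 60 and < 67 → D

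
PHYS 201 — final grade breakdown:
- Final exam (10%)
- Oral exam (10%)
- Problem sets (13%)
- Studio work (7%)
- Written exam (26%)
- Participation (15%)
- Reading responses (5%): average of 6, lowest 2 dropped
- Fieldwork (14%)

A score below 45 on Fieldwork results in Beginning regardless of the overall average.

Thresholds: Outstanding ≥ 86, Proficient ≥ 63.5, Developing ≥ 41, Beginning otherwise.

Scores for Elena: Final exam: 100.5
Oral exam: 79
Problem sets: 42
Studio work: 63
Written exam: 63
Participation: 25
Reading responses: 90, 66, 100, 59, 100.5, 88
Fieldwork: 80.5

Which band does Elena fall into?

Reading responses: drop 59, 66 → average of remaining 4 = 378.5/4 = 94.625
Fieldwork score 80.5 ≥ 45: minimum met.
Weighted total:
  Final exam 100.5 × 0.1 = 10.05
  Oral exam 79 × 0.1 = 7.9
  Problem sets 42 × 0.13 = 5.46
  Studio work 63 × 0.07 = 4.41
  Written exam 63 × 0.26 = 16.38
  Participation 25 × 0.15 = 3.75
  Reading responses 94.625 × 0.05 = 4.73125
  Fieldwork 80.5 × 0.14 = 11.27
Sum = 63.95125
63.95125 is ≥ 63.5 and < 86 → Proficient

Proficient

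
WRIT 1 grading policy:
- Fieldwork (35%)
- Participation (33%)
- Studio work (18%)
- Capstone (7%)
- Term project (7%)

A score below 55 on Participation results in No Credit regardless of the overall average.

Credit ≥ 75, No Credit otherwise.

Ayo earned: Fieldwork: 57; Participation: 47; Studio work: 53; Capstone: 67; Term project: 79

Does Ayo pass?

Participation score 47 < 55: minimum not met.
Weighted total:
  Fieldwork 57 × 0.35 = 19.95
  Participation 47 × 0.33 = 15.51
  Studio work 53 × 0.18 = 9.54
  Capstone 67 × 0.07 = 4.69
  Term project 79 × 0.07 = 5.53
Sum = 55.22
Because the Participation minimum was not met, the result is No Credit.

No Credit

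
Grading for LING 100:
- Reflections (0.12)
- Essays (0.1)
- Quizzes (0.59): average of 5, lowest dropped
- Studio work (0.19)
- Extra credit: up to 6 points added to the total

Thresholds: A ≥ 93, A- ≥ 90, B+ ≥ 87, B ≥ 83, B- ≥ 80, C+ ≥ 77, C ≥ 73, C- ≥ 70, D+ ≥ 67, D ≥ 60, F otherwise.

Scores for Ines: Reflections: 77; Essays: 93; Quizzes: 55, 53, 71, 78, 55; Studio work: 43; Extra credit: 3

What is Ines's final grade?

D+

Quizzes: drop 53 → average of remaining 4 = 259/4 = 64.75
Weighted total:
  Reflections 77 × 0.12 = 9.24
  Essays 93 × 0.1 = 9.3
  Quizzes 64.75 × 0.59 = 38.2025
  Studio work 43 × 0.19 = 8.17
Sum = 64.9125
Extra credit: 64.9125 + 3 = 67.9125
67.9125 is ≥ 67 and < 70 → D+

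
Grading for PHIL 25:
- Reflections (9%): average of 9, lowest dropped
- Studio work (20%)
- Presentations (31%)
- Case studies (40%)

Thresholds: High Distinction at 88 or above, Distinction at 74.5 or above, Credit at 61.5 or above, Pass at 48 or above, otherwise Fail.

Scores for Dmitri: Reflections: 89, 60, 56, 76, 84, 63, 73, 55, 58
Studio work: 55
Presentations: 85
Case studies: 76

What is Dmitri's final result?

Reflections: drop 55 → average of remaining 8 = 559/8 = 69.875
Weighted total:
  Reflections 69.875 × 0.09 = 6.28875
  Studio work 55 × 0.2 = 11
  Presentations 85 × 0.31 = 26.35
  Case studies 76 × 0.4 = 30.4
Sum = 74.03875
74.03875 is ≥ 61.5 and < 74.5 → Credit

Credit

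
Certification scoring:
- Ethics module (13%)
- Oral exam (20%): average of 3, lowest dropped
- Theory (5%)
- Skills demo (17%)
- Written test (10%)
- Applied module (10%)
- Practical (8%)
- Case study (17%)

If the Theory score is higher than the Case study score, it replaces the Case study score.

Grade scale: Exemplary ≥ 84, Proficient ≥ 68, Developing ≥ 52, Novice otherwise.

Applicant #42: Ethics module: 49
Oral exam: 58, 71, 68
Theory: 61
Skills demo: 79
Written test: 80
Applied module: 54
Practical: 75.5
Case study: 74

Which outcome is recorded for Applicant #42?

Oral exam: drop 58 → average of remaining 2 = 139/2 = 69.5
Theory (61) ≤ Case study (74), so Case study stays at 74.
Weighted total:
  Ethics module 49 × 0.13 = 6.37
  Oral exam 69.5 × 0.2 = 13.9
  Theory 61 × 0.05 = 3.05
  Skills demo 79 × 0.17 = 13.43
  Written test 80 × 0.1 = 8
  Applied module 54 × 0.1 = 5.4
  Practical 75.5 × 0.08 = 6.04
  Case study 74 × 0.17 = 12.58
Sum = 68.77
68.77 is ≥ 68 and < 84 → Proficient

Proficient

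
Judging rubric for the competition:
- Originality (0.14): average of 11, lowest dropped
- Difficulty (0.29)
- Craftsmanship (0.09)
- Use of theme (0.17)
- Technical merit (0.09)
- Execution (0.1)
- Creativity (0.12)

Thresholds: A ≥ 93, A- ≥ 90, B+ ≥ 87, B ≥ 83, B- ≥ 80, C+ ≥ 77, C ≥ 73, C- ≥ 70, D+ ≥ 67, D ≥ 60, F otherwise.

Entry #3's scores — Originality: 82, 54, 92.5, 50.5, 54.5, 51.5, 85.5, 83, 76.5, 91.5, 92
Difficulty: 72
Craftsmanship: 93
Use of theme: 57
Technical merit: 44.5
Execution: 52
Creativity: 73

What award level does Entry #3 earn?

D+

Originality: drop 50.5 → average of remaining 10 = 763/10 = 76.3
Weighted total:
  Originality 76.3 × 0.14 = 10.682
  Difficulty 72 × 0.29 = 20.88
  Craftsmanship 93 × 0.09 = 8.37
  Use of theme 57 × 0.17 = 9.69
  Technical merit 44.5 × 0.09 = 4.005
  Execution 52 × 0.1 = 5.2
  Creativity 73 × 0.12 = 8.76
Sum = 67.587
67.587 is ≥ 67 and < 70 → D+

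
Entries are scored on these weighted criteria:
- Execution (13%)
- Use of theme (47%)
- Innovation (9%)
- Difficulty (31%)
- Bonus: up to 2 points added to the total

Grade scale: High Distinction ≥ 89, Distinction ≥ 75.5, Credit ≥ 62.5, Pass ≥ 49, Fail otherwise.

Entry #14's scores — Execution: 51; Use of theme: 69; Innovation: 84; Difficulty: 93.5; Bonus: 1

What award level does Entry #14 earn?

Weighted total:
  Execution 51 × 0.13 = 6.63
  Use of theme 69 × 0.47 = 32.43
  Innovation 84 × 0.09 = 7.56
  Difficulty 93.5 × 0.31 = 28.985
Sum = 75.605
Bonus: 75.605 + 1 = 76.605
76.605 is ≥ 75.5 and < 89 → Distinction

Distinction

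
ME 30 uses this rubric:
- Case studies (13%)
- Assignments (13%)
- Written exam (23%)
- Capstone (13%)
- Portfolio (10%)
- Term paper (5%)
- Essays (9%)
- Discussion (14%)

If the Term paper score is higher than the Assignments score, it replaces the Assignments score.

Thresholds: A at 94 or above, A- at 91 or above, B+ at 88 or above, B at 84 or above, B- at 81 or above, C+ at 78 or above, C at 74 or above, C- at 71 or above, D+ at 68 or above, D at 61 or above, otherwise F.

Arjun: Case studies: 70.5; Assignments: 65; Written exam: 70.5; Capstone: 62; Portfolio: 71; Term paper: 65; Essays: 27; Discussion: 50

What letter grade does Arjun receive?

D

Term paper (65) ≤ Assignments (65), so Assignments stays at 65.
Weighted total:
  Case studies 70.5 × 0.13 = 9.165
  Assignments 65 × 0.13 = 8.45
  Written exam 70.5 × 0.23 = 16.215
  Capstone 62 × 0.13 = 8.06
  Portfolio 71 × 0.1 = 7.1
  Term paper 65 × 0.05 = 3.25
  Essays 27 × 0.09 = 2.43
  Discussion 50 × 0.14 = 7
Sum = 61.67
61.67 is ≥ 61 and < 68 → D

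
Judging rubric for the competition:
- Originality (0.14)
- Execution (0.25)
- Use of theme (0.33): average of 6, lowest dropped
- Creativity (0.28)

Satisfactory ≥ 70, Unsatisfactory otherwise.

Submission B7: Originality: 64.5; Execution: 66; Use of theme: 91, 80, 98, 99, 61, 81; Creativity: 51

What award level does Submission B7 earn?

Use of theme: drop 61 → average of remaining 5 = 449/5 = 89.8
Weighted total:
  Originality 64.5 × 0.14 = 9.03
  Execution 66 × 0.25 = 16.5
  Use of theme 89.8 × 0.33 = 29.634
  Creativity 51 × 0.28 = 14.28
Sum = 69.444
69.444 < 70 → Unsatisfactory

Unsatisfactory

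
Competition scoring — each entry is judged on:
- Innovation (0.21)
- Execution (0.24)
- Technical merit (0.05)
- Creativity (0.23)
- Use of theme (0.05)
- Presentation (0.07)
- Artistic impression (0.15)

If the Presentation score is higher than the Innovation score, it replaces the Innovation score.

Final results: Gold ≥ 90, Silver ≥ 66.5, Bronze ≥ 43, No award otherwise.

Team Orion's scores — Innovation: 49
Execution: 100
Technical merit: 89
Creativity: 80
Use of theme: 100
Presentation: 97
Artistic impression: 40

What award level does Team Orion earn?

Presentation (97) > Innovation (49), so Innovation counts as 97.
Weighted total:
  Innovation 97 × 0.21 = 20.37
  Execution 100 × 0.24 = 24
  Technical merit 89 × 0.05 = 4.45
  Creativity 80 × 0.23 = 18.4
  Use of theme 100 × 0.05 = 5
  Presentation 97 × 0.07 = 6.79
  Artistic impression 40 × 0.15 = 6
Sum = 85.01
85.01 is ≥ 66.5 and < 90 → Silver

Silver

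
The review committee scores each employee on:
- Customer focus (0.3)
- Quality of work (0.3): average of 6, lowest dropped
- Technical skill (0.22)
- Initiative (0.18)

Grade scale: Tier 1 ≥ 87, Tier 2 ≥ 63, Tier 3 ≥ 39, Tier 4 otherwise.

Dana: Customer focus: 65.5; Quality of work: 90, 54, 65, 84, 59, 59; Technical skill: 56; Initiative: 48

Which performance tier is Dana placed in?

Tier 3

Quality of work: drop 54 → average of remaining 5 = 357/5 = 71.4
Weighted total:
  Customer focus 65.5 × 0.3 = 19.65
  Quality of work 71.4 × 0.3 = 21.42
  Technical skill 56 × 0.22 = 12.32
  Initiative 48 × 0.18 = 8.64
Sum = 62.03
62.03 is ≥ 39 and < 63 → Tier 3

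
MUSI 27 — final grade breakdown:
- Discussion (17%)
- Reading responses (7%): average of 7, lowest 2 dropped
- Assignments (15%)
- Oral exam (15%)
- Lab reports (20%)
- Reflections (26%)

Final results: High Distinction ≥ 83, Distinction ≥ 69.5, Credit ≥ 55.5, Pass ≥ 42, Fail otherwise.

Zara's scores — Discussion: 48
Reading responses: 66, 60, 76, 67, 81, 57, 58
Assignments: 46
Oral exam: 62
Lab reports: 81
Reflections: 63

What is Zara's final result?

Credit

Reading responses: drop 57, 58 → average of remaining 5 = 350/5 = 70
Weighted total:
  Discussion 48 × 0.17 = 8.16
  Reading responses 70 × 0.07 = 4.9
  Assignments 46 × 0.15 = 6.9
  Oral exam 62 × 0.15 = 9.3
  Lab reports 81 × 0.2 = 16.2
  Reflections 63 × 0.26 = 16.38
Sum = 61.84
61.84 is ≥ 55.5 and < 69.5 → Credit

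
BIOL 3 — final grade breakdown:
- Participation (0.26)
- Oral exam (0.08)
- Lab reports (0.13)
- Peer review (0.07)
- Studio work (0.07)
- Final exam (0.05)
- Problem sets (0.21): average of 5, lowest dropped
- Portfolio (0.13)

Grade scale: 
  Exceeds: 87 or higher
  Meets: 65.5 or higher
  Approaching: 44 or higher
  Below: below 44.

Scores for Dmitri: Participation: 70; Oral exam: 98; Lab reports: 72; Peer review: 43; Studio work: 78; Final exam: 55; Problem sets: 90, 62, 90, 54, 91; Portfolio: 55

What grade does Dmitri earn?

Meets

Problem sets: drop 54 → average of remaining 4 = 333/4 = 83.25
Weighted total:
  Participation 70 × 0.26 = 18.2
  Oral exam 98 × 0.08 = 7.84
  Lab reports 72 × 0.13 = 9.36
  Peer review 43 × 0.07 = 3.01
  Studio work 78 × 0.07 = 5.46
  Final exam 55 × 0.05 = 2.75
  Problem sets 83.25 × 0.21 = 17.4825
  Portfolio 55 × 0.13 = 7.15
Sum = 71.2525
71.2525 is ≥ 65.5 and < 87 → Meets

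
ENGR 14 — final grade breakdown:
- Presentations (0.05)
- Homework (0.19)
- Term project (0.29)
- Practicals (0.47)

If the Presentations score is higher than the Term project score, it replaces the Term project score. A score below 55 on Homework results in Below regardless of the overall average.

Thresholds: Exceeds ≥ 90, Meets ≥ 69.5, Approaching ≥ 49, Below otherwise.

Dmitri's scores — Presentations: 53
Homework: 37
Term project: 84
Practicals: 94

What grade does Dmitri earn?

Below

Presentations (53) ≤ Term project (84), so Term project stays at 84.
Homework score 37 < 55: minimum not met.
Weighted total:
  Presentations 53 × 0.05 = 2.65
  Homework 37 × 0.19 = 7.03
  Term project 84 × 0.29 = 24.36
  Practicals 94 × 0.47 = 44.18
Sum = 78.22
Because the Homework minimum was not met, the result is Below.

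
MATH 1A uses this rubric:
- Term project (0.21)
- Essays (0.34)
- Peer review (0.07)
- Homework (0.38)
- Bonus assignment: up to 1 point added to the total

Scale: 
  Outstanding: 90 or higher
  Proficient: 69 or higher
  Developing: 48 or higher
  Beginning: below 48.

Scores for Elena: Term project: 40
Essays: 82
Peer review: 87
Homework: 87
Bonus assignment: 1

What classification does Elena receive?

Weighted total:
  Term project 40 × 0.21 = 8.4
  Essays 82 × 0.34 = 27.88
  Peer review 87 × 0.07 = 6.09
  Homework 87 × 0.38 = 33.06
Sum = 75.43
Bonus assignment: 75.43 + 1 = 76.43
76.43 is ≥ 69 and < 90 → Proficient

Proficient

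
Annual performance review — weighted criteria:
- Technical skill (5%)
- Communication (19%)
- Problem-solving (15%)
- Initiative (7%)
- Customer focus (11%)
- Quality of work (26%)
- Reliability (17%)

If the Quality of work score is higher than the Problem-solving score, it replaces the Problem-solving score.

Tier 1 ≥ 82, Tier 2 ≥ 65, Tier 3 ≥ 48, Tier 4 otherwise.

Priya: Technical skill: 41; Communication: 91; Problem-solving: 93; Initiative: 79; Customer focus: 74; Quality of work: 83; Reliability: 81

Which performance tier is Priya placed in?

Tier 1

Quality of work (83) ≤ Problem-solving (93), so Problem-solving stays at 93.
Weighted total:
  Technical skill 41 × 0.05 = 2.05
  Communication 91 × 0.19 = 17.29
  Problem-solving 93 × 0.15 = 13.95
  Initiative 79 × 0.07 = 5.53
  Customer focus 74 × 0.11 = 8.14
  Quality of work 83 × 0.26 = 21.58
  Reliability 81 × 0.17 = 13.77
Sum = 82.31
82.31 ≥ 82 → Tier 1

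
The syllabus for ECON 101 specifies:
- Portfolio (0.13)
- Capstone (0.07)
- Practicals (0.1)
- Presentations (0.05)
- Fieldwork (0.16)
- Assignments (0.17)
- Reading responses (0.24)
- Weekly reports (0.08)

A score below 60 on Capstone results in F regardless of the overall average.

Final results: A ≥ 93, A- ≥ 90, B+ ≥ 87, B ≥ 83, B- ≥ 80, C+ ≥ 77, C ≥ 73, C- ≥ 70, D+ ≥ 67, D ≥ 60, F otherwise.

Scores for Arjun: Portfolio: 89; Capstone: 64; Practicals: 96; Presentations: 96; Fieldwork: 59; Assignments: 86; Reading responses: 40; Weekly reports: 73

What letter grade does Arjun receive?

D+

Capstone score 64 ≥ 60: minimum met.
Weighted total:
  Portfolio 89 × 0.13 = 11.57
  Capstone 64 × 0.07 = 4.48
  Practicals 96 × 0.1 = 9.6
  Presentations 96 × 0.05 = 4.8
  Fieldwork 59 × 0.16 = 9.44
  Assignments 86 × 0.17 = 14.62
  Reading responses 40 × 0.24 = 9.6
  Weekly reports 73 × 0.08 = 5.84
Sum = 69.95
69.95 is ≥ 67 and < 70 → D+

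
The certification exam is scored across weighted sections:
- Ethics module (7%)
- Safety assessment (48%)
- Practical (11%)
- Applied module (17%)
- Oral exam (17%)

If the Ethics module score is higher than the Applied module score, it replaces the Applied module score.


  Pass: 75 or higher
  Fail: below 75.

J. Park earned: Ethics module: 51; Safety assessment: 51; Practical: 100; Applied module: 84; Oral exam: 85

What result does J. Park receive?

Fail

Ethics module (51) ≤ Applied module (84), so Applied module stays at 84.
Weighted total:
  Ethics module 51 × 0.07 = 3.57
  Safety assessment 51 × 0.48 = 24.48
  Practical 100 × 0.11 = 11
  Applied module 84 × 0.17 = 14.28
  Oral exam 85 × 0.17 = 14.45
Sum = 67.78
67.78 < 75 → Fail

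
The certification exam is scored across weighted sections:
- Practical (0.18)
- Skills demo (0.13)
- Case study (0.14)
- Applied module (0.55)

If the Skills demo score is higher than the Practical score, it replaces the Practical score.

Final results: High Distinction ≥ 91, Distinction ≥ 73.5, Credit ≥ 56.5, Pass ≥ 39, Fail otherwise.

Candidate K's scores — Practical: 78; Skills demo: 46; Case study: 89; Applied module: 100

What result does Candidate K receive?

Distinction

Skills demo (46) ≤ Practical (78), so Practical stays at 78.
Weighted total:
  Practical 78 × 0.18 = 14.04
  Skills demo 46 × 0.13 = 5.98
  Case study 89 × 0.14 = 12.46
  Applied module 100 × 0.55 = 55
Sum = 87.48
87.48 is ≥ 73.5 and < 91 → Distinction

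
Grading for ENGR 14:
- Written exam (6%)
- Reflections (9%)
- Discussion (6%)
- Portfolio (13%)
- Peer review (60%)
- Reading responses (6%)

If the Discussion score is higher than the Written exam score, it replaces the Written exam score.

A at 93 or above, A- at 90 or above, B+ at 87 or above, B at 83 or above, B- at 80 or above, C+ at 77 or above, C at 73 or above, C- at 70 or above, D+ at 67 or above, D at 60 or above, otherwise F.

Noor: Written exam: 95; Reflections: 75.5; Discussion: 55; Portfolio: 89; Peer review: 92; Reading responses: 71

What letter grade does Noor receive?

B

Discussion (55) ≤ Written exam (95), so Written exam stays at 95.
Weighted total:
  Written exam 95 × 0.06 = 5.7
  Reflections 75.5 × 0.09 = 6.795
  Discussion 55 × 0.06 = 3.3
  Portfolio 89 × 0.13 = 11.57
  Peer review 92 × 0.6 = 55.2
  Reading responses 71 × 0.06 = 4.26
Sum = 86.825
86.825 is ≥ 83 and < 87 → B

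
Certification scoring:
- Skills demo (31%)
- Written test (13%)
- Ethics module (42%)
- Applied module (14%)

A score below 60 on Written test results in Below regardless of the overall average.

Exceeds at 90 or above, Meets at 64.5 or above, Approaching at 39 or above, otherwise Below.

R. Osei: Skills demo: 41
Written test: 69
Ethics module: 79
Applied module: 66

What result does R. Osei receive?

Approaching

Written test score 69 ≥ 60: minimum met.
Weighted total:
  Skills demo 41 × 0.31 = 12.71
  Written test 69 × 0.13 = 8.97
  Ethics module 79 × 0.42 = 33.18
  Applied module 66 × 0.14 = 9.24
Sum = 64.1
64.1 is ≥ 39 and < 64.5 → Approaching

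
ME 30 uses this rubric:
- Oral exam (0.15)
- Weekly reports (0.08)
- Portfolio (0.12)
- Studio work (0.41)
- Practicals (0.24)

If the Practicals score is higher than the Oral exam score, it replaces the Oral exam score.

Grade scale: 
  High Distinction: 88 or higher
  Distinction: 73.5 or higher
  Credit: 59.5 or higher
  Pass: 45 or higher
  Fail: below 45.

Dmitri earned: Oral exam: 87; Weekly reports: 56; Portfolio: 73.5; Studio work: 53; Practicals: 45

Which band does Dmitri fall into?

Practicals (45) ≤ Oral exam (87), so Oral exam stays at 87.
Weighted total:
  Oral exam 87 × 0.15 = 13.05
  Weekly reports 56 × 0.08 = 4.48
  Portfolio 73.5 × 0.12 = 8.82
  Studio work 53 × 0.41 = 21.73
  Practicals 45 × 0.24 = 10.8
Sum = 58.88
58.88 is ≥ 45 and < 59.5 → Pass

Pass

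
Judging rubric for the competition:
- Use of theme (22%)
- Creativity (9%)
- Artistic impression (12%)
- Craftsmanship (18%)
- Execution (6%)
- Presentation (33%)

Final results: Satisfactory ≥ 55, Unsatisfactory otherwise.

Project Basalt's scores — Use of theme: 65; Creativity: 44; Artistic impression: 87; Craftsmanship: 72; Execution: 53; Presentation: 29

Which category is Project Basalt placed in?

Weighted total:
  Use of theme 65 × 0.22 = 14.3
  Creativity 44 × 0.09 = 3.96
  Artistic impression 87 × 0.12 = 10.44
  Craftsmanship 72 × 0.18 = 12.96
  Execution 53 × 0.06 = 3.18
  Presentation 29 × 0.33 = 9.57
Sum = 54.41
54.41 < 55 → Unsatisfactory

Unsatisfactory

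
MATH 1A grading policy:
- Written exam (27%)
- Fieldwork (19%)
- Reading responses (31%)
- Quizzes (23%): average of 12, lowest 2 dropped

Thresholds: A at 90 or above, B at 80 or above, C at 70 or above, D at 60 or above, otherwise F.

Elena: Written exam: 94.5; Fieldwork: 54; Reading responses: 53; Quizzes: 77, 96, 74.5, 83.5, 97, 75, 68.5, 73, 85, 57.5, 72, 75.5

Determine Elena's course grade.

C

Quizzes: drop 57.5, 68.5 → average of remaining 10 = 808.5/10 = 80.85
Weighted total:
  Written exam 94.5 × 0.27 = 25.515
  Fieldwork 54 × 0.19 = 10.26
  Reading responses 53 × 0.31 = 16.43
  Quizzes 80.85 × 0.23 = 18.5955
Sum = 70.8005
70.8005 is ≥ 70 and < 80 → C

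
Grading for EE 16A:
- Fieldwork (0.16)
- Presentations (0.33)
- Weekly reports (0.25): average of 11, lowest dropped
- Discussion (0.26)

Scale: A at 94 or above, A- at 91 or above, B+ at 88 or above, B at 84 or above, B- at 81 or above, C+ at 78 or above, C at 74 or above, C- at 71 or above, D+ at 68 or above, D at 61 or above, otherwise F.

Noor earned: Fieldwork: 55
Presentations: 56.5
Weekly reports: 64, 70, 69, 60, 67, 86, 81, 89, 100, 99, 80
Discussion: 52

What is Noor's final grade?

Weekly reports: drop 60 → average of remaining 10 = 805/10 = 80.5
Weighted total:
  Fieldwork 55 × 0.16 = 8.8
  Presentations 56.5 × 0.33 = 18.645
  Weekly reports 80.5 × 0.25 = 20.125
  Discussion 52 × 0.26 = 13.52
Sum = 61.09
61.09 is ≥ 61 and < 68 → D

D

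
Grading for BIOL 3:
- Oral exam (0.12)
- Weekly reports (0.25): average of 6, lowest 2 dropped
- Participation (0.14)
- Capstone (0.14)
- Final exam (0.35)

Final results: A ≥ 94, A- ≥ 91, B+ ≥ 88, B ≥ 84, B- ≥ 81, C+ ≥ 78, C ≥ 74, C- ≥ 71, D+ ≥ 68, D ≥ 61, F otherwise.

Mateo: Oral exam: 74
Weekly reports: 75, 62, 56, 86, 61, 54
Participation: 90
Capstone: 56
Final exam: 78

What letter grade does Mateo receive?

C

Weekly reports: drop 54, 56 → average of remaining 4 = 284/4 = 71
Weighted total:
  Oral exam 74 × 0.12 = 8.88
  Weekly reports 71 × 0.25 = 17.75
  Participation 90 × 0.14 = 12.6
  Capstone 56 × 0.14 = 7.84
  Final exam 78 × 0.35 = 27.3
Sum = 74.37
74.37 is ≥ 74 and < 78 → C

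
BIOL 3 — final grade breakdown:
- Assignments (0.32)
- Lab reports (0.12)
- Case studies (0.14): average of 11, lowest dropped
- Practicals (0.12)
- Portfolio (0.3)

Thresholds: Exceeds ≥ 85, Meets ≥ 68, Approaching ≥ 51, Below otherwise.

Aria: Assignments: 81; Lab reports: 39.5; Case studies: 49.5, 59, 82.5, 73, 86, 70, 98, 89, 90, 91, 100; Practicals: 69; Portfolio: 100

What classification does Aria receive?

Case studies: drop 49.5 → average of remaining 10 = 838.5/10 = 83.85
Weighted total:
  Assignments 81 × 0.32 = 25.92
  Lab reports 39.5 × 0.12 = 4.74
  Case studies 83.85 × 0.14 = 11.739
  Practicals 69 × 0.12 = 8.28
  Portfolio 100 × 0.3 = 30
Sum = 80.679
80.679 is ≥ 68 and < 85 → Meets

Meets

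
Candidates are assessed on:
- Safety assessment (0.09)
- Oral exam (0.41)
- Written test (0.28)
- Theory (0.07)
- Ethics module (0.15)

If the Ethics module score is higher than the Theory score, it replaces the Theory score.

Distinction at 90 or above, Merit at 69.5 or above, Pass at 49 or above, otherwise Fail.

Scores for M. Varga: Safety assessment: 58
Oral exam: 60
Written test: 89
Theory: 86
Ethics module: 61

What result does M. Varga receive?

Ethics module (61) ≤ Theory (86), so Theory stays at 86.
Weighted total:
  Safety assessment 58 × 0.09 = 5.22
  Oral exam 60 × 0.41 = 24.6
  Written test 89 × 0.28 = 24.92
  Theory 86 × 0.07 = 6.02
  Ethics module 61 × 0.15 = 9.15
Sum = 69.91
69.91 is ≥ 69.5 and < 90 → Merit

Merit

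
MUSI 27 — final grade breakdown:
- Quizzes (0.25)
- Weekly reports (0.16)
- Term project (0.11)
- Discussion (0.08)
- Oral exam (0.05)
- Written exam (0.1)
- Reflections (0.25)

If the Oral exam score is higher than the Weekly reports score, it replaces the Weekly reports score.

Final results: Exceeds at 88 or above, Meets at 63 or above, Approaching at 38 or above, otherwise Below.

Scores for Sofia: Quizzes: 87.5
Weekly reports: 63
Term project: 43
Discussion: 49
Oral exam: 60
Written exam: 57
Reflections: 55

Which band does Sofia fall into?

Oral exam (60) ≤ Weekly reports (63), so Weekly reports stays at 63.
Weighted total:
  Quizzes 87.5 × 0.25 = 21.875
  Weekly reports 63 × 0.16 = 10.08
  Term project 43 × 0.11 = 4.73
  Discussion 49 × 0.08 = 3.92
  Oral exam 60 × 0.05 = 3
  Written exam 57 × 0.1 = 5.7
  Reflections 55 × 0.25 = 13.75
Sum = 63.055
63.055 is ≥ 63 and < 88 → Meets

Meets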